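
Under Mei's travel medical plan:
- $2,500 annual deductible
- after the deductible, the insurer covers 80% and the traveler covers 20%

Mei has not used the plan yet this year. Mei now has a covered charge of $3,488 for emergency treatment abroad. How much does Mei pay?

Deductible not yet touched, so the first $2,500 of the bill goes to the deductible.
That leaves $3,488 − $2,500 = $988 for coinsurance.
20% of $988 = $197.60 falls to the traveler.
That puts the traveler's cost at $2,500 + $197.60 = $2,697.60.

$2,697.60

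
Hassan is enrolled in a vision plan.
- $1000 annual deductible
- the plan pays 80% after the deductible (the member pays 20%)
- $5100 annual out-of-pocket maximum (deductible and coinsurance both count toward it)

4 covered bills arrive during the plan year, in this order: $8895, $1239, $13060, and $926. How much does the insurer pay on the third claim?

$10786.80

#1 ($8895): deductible takes $1000, $7895 remains; coinsurance $7895 × 20% = $1579. Member pays $2579; OOP now $2579. Plan pays $8895 − $2579 = $6316.
#2 ($1239): deductible met; 20% of $1239 = $247.80. Member owes $247.80 (running OOP $2826.80). Plan pays $1239 − $247.80 = $991.20.
#3 ($13060): deductible met; 20% of $13060 = $2612. Adding that to $2826.80 gives $5438.80, past the $5100 cap; member pays only $5100 − $2826.80 = $2273.20. Insurer: $13060 − $2273.20 = $10786.80.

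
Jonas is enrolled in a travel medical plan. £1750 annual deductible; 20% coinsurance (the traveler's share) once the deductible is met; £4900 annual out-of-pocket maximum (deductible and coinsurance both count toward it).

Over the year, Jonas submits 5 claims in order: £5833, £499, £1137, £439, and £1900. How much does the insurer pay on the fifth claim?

£1520

Claim 1 — £5833: £1750 finishes the deductible; £4083 goes to coinsurance; coinsurance £4083 × 20% = £816.60. Cost to traveler: £2566.60. OOP to date £2566.60. Plan pays £5833 − £2566.60 = £3266.40.
Claim 2 — £499: 20% coinsurance on £499 = £99.80. Traveler owes £99.80 (running OOP £2666.40). Insurer: £499 − £99.80 = £399.20.
Claim 3 — £1137: 20% coinsurance on £1137 = £227.40. Cost to traveler: £227.40. OOP to date £2893.80. Insurer: £1137 − £227.40 = £909.60.
Claim 4 — £439: deductible met; 20% of £439 = £87.80. Cost to traveler: £87.80. OOP to date £2981.60. Insurer: £439 − £87.80 = £351.20.
Claim 5 — £1900: 20% coinsurance on £1900 = £380. Traveler owes £380 (running OOP £3361.60). Insurer: £1900 − £380 = £1520.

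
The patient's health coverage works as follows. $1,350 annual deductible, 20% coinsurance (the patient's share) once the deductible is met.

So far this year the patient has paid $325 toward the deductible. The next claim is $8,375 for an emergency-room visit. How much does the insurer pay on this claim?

$5,880

$325 of the $1,350 deductible is already met, leaving $1,025.
The remaining $7,350 (= $8,375 − $1,025) moves to coinsurance.
Patient's 20% share of $7,350 is $1,470.
That puts the patient's cost at $1,025 + $1,470 = $2,495.
The plan picks up $8,375 − $2,495 = $5,880.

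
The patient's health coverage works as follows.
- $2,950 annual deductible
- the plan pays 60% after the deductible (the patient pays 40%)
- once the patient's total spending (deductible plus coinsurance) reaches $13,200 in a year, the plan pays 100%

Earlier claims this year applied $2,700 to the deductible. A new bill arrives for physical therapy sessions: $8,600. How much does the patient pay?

Remaining deductible: $2,950 − $2,700 = $250.
That leaves $8,600 − $250 = $8,350 for coinsurance.
Patient's 40% share of $8,350 is $3,340.
Patient responsibility before any cap: $250 + $3,340 = $3,590.
Cumulative spending $2,700 + $3,590 = $6,290 stays under the $13,200 maximum.

$3,590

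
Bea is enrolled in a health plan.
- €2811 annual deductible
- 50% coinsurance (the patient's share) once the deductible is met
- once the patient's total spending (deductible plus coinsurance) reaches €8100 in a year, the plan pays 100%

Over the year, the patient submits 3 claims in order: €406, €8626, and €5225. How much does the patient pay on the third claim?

Claim 1 (€406): entire amount goes to the deductible. Cost to patient: €406. OOP to date €406.
Claim 2 (€8626): €2405 finishes the deductible; €6221 goes to coinsurance; 50% of €6221 = €3110.50. Patient owes €5515.50 (running OOP €5921.50).
Claim 3 (€5225): deductible already satisfied, so patient's share is 50% × €5225 = €2612.50. Adding that to €5921.50 gives €8534, past the €8100 cap; patient pays only €8100 − €5921.50 = €2178.50.

€2178.50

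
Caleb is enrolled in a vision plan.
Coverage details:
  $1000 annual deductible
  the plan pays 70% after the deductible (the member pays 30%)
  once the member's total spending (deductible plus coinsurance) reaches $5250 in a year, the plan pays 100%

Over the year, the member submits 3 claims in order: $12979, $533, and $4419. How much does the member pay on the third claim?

Claim 1 — $12979: $1000 to deductible, leaving $11979; 30% of $11979 = $3593.70. Member owes $4593.70 (running OOP $4593.70).
Claim 2 — $533: deductible already satisfied, so member's share is 30% × $533 = $159.90. Member pays $159.90; OOP now $4753.60.
Claim 3 — $4419: deductible met; 30% of $4419 = $1325.70. That would push OOP to $6079.30, over the $5250 cap, so member pays $5250 − $4753.60 = $496.40.

$496.40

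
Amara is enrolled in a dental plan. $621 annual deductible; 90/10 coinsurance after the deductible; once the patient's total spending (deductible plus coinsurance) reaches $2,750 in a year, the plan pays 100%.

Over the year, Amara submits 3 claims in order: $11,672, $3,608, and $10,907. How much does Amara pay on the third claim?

$663.10

Claim 1 — $11,672: $621 to deductible, leaving $11,051; coinsurance $11,051 × 10% = $1,105.10. Patient owes $1,726.10 (running OOP $1,726.10).
Claim 2 — $3,608: 10% coinsurance on $3,608 = $360.80. Cost to patient: $360.80. OOP to date $2,086.90.
Claim 3 — $10,907: deductible already satisfied, so patient's share is 10% × $10,907 = $1,090.70. Adding that to $2,086.90 gives $3,177.60, past the $2,750 cap; patient pays only $2,750 − $2,086.90 = $663.10.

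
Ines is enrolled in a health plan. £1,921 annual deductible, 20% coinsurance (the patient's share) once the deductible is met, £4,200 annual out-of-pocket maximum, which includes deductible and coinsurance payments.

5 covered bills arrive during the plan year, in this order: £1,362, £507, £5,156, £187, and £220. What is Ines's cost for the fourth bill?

£37.40

Claim 1 — £1,362: fully absorbed by the deductible. Patient pays £1,362; OOP now £1,362.
Claim 2 — £507: fully absorbed by the deductible. Patient pays £507; OOP now £1,869.
Claim 3 — £5,156: £52 to deductible, leaving £5,104; patient's 20% is £1,020.80. Patient pays £1,072.80; OOP now £2,941.80.
Claim 4 — £187: deductible met; 20% of £187 = £37.40. Patient pays £37.40; OOP now £2,979.20.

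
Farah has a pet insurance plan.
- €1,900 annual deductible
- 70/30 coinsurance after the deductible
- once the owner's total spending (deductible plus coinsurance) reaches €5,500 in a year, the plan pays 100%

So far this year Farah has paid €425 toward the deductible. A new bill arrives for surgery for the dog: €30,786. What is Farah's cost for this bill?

€5,075

€425 of the €1,900 deductible is already met, leaving €1,475.
After the €1,475 deductible portion, €30,786 − €1,475 = €29,311 is subject to coinsurance.
30% of €29,311 = €8,793.30 falls to the owner.
So the owner owes €1,475 + €8,793.30 = €10,268.30 before any cap.
Adding €10,268.30 to the €425 already spent would give €10,693.30, which exceeds the €5,500 cap; the owner pays just €5,500 − €425 = €5,075.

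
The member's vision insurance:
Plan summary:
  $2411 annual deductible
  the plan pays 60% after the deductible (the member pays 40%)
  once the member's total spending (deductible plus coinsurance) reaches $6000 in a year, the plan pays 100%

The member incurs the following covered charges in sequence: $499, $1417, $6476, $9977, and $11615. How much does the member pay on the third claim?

$2887.40

Claim 1 ($499): entire amount goes to the deductible. Member owes $499 (running OOP $499).
Claim 2 ($1417): fully absorbed by the deductible. Member owes $1417 (running OOP $1916).
Claim 3 ($6476): deductible takes $495, $5981 remains; 40% of $5981 = $2392.40. Member pays $2887.40; OOP now $4803.40.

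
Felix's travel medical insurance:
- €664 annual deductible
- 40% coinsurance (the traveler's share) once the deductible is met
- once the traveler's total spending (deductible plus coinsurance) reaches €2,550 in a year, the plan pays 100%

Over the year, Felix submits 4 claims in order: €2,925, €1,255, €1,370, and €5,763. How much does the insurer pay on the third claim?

Claim 1 (€2,925): deductible takes €664, €2,261 remains; traveler's 40% is €904.40. Traveler owes €1,568.40 (running OOP €1,568.40). Plan pays €2,925 − €1,568.40 = €1,356.60.
Claim 2 (€1,255): deductible already satisfied, so traveler's share is 40% × €1,255 = €502. Traveler pays €502; OOP now €2,070.40. Plan pays €1,255 − €502 = €753.
Claim 3 (€1,370): deductible already satisfied, so traveler's share is 40% × €1,370 = €548. OOP would hit €2,618.40 > €2,550, so the cap limits the traveler to €2,550 − €2,070.40 = €479.60. Plan pays €1,370 − €479.60 = €890.40.

€890.40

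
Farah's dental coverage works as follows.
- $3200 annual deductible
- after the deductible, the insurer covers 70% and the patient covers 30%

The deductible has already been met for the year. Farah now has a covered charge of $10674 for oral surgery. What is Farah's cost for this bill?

$3202.20

The deductible is already satisfied, so the full bill goes to coinsurance.
Patient's 30% share of $10674 is $3202.20.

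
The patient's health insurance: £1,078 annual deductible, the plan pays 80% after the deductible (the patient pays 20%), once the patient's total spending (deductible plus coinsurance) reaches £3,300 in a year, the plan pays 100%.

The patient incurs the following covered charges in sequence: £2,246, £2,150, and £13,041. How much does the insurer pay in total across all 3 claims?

£14,137

Bill 1, £2,246: deductible takes £1,078, £1,168 remains; patient's 20% is £233.60. Patient owes £1,311.60 (running OOP £1,311.60). Plan pays £2,246 − £1,311.60 = £934.40.
Bill 2, £2,150: deductible already satisfied, so patient's share is 20% × £2,150 = £430. Cost to patient: £430. OOP to date £1,741.60. Plan pays £2,150 − £430 = £1,720.
Bill 3, £13,041: 20% coinsurance on £13,041 = £2,608.20. Adding that to £1,741.60 gives £4,349.80, past the £3,300 cap; patient pays only £3,300 − £1,741.60 = £1,558.40. Insurer: £13,041 − £1,558.40 = £11,482.60.
Insurer total: £934.40 + £1,720 + £11,482.60 = £14,137.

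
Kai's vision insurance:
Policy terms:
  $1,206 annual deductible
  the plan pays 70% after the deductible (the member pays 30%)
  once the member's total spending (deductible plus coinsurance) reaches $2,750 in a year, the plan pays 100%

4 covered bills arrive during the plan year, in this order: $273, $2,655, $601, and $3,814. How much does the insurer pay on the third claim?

$420.70

Bill 1, $273: all of it applies to the deductible. Member pays $273; OOP now $273. Plan pays $273 − $273 = $0.
Bill 2, $2,655: $933 to deductible, leaving $1,722; member's 30% is $516.60. Cost to member: $1,449.60. OOP to date $1,722.60. Plan pays $2,655 − $1,449.60 = $1,205.40.
Bill 3, $601: deductible already satisfied, so member's share is 30% × $601 = $180.30. Cost to member: $180.30. OOP to date $1,902.90. Insurer: $601 − $180.30 = $420.70.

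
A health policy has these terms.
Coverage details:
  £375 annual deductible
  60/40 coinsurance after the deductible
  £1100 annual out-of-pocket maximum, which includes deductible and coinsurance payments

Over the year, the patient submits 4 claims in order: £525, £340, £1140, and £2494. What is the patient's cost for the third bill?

£456

Claim 1 — £525: £375 to deductible, leaving £150; patient's 40% is £60. Patient owes £435 (running OOP £435).
Claim 2 — £340: 40% coinsurance on £340 = £136. Patient owes £136 (running OOP £571).
Claim 3 — £1140: deductible already satisfied, so patient's share is 40% × £1140 = £456. Patient pays £456; OOP now £1027.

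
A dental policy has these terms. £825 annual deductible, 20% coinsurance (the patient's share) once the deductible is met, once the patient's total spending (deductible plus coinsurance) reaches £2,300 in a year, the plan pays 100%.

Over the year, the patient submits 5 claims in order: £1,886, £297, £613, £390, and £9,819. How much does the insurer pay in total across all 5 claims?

£10,705

#1 (£1,886): deductible takes £825, £1,061 remains; 20% of £1,061 = £212.20. Cost to patient: £1,037.20. OOP to date £1,037.20. Insurer: £1,886 − £1,037.20 = £848.80.
#2 (£297): deductible met; 20% of £297 = £59.40. Patient owes £59.40 (running OOP £1,096.60). Plan pays £297 − £59.40 = £237.60.
#3 (£613): deductible already satisfied, so patient's share is 20% × £613 = £122.60. Patient owes £122.60 (running OOP £1,219.20). Plan pays £613 − £122.60 = £490.40.
#4 (£390): deductible already satisfied, so patient's share is 20% × £390 = £78. Patient pays £78; OOP now £1,297.20. Plan pays £390 − £78 = £312.
#5 (£9,819): deductible met; 20% of £9,819 = £1,963.80. Adding that to £1,297.20 gives £3,261, past the £2,300 cap; patient pays only £2,300 − £1,297.20 = £1,002.80. Insurer: £9,819 − £1,002.80 = £8,816.20.
Insurer total = bills − patient's total = £13,005 − £2,300 = £10,705.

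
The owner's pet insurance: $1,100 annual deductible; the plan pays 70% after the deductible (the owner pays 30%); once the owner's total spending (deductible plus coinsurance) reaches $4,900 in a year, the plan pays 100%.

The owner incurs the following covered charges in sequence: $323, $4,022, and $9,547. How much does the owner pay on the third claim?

$2,826.50

#1 ($323): entire amount goes to the deductible. Owner owes $323 (running OOP $323).
#2 ($4,022): $777 to deductible, leaving $3,245; owner's 30% is $973.50. Owner pays $1,750.50; OOP now $2,073.50.
#3 ($9,547): 30% coinsurance on $9,547 = $2,864.10. That would push OOP to $4,937.60, over the $4,900 cap, so owner pays $4,900 − $2,073.50 = $2,826.50.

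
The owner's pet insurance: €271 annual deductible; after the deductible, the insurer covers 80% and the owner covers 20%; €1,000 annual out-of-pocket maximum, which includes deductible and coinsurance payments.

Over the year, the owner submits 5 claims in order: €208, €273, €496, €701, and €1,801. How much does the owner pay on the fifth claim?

Claim 1 (€208): entire amount goes to the deductible. Owner pays €208; OOP now €208.
Claim 2 (€273): €63 finishes the deductible; €210 goes to coinsurance; 20% of €210 = €42. Owner owes €105 (running OOP €313).
Claim 3 (€496): deductible already satisfied, so owner's share is 20% × €496 = €99.20. Cost to owner: €99.20. OOP to date €412.20.
Claim 4 (€701): deductible already satisfied, so owner's share is 20% × €701 = €140.20. Owner owes €140.20 (running OOP €552.40).
Claim 5 (€1,801): deductible met; 20% of €1,801 = €360.20. Owner owes €360.20 (running OOP €912.60).

€360.20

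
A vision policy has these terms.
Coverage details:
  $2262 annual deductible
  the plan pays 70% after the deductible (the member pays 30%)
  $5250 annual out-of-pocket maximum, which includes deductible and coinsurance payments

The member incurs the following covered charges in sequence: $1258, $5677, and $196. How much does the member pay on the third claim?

$58.80

Claim 1 — $1258: fully absorbed by the deductible. Cost to member: $1258. OOP to date $1258.
Claim 2 — $5677: $1004 finishes the deductible; $4673 goes to coinsurance; member's 30% is $1401.90. Cost to member: $2405.90. OOP to date $3663.90.
Claim 3 — $196: 30% coinsurance on $196 = $58.80. Member owes $58.80 (running OOP $3722.70).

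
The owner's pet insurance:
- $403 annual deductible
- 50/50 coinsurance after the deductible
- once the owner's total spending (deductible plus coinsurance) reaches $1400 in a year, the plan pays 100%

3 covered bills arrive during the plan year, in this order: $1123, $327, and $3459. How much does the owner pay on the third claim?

$473.50

Claim 1 — $1123: $403 to deductible, leaving $720; owner's 50% is $360. Cost to owner: $763. OOP to date $763.
Claim 2 — $327: 50% coinsurance on $327 = $163.50. Owner owes $163.50 (running OOP $926.50).
Claim 3 — $3459: 50% coinsurance on $3459 = $1729.50. Adding that to $926.50 gives $2656, past the $1400 cap; owner pays only $1400 − $926.50 = $473.50.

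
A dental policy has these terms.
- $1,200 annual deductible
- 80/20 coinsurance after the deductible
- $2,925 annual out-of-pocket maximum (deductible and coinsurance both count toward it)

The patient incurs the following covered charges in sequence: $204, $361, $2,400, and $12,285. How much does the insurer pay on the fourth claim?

$10,913

#1 ($204): entire amount goes to the deductible. Patient owes $204 (running OOP $204). Insurer: $204 − $204 = $0.
#2 ($361): all of it applies to the deductible. Patient pays $361; OOP now $565. Plan pays $361 − $361 = $0.
#3 ($2,400): $635 to deductible, leaving $1,765; patient's 20% is $353. Cost to patient: $988. OOP to date $1,553. Insurer: $2,400 − $988 = $1,412.
#4 ($12,285): 20% coinsurance on $12,285 = $2,457. That would push OOP to $4,010, over the $2,925 cap, so patient pays $2,925 − $1,553 = $1,372. Plan pays $12,285 − $1,372 = $10,913.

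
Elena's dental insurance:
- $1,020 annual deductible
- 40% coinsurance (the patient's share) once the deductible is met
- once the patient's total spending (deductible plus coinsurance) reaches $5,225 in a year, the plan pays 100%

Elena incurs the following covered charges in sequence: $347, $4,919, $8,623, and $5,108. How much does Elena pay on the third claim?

Bill 1, $347: entire amount goes to the deductible. Patient pays $347; OOP now $347.
Bill 2, $4,919: $673 to deductible, leaving $4,246; patient's 40% is $1,698.40. Patient owes $2,371.40 (running OOP $2,718.40).
Bill 3, $8,623: 40% coinsurance on $8,623 = $3,449.20. That would push OOP to $6,167.60, over the $5,225 cap, so patient pays $5,225 − $2,718.40 = $2,506.60.

$2,506.60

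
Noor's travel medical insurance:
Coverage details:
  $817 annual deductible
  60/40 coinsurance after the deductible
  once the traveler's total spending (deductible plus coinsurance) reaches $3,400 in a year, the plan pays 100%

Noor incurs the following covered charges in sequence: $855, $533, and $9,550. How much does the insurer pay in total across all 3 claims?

Bill 1, $855: deductible takes $817, $38 remains; 40% of $38 = $15.20. Cost to traveler: $832.20. OOP to date $832.20. Plan pays $855 − $832.20 = $22.80.
Bill 2, $533: 40% coinsurance on $533 = $213.20. Traveler pays $213.20; OOP now $1,045.40. Insurer: $533 − $213.20 = $319.80.
Bill 3, $9,550: deductible met; 40% of $9,550 = $3,820. OOP would hit $4,865.40 > $3,400, so the cap limits the traveler to $3,400 − $1,045.40 = $2,354.60. Insurer: $9,550 − $2,354.60 = $7,195.40.
Insurer total: $22.80 + $319.80 + $7,195.40 = $7,538.

$7,538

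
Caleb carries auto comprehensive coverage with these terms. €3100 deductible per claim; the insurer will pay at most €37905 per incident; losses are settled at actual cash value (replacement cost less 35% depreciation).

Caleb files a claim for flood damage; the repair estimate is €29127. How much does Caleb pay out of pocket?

Depreciate 35%: the covered value is €29127 × 0.65 = €18932.55.
Subtract the deductible: €18932.55 − €3100 = €15832.55.
€15832.55 is within the €37905 limit, so the insurer pays €15832.55.
The policyholder bears the rest of the original loss: €29127 − €15832.55 = €13294.45.

€13294.45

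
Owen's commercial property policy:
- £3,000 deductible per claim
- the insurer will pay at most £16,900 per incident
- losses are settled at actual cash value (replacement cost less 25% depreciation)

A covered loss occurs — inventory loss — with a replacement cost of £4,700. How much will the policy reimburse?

Actual cash value after 25% depreciation: £4,700 × 75% = £3,525.
Less the £3,000 deductible: £3,525 − £3,000 = £525.
That's under the £16,900 cap, so the insurer reimburses the full £525.

£525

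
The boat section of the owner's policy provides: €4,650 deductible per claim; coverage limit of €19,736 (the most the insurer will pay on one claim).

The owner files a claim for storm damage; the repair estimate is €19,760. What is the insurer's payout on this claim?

Subtract the deductible: €19,760 − €4,650 = €15,110.
€15,110 is within the €19,736 limit, so the insurer pays €15,110.

€15,110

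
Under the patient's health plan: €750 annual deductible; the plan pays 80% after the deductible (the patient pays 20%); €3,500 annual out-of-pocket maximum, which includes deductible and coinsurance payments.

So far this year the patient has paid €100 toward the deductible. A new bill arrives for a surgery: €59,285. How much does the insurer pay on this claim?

€55,885

€100 of the €750 deductible is already met, leaving €650.
After the €650 deductible portion, €59,285 − €650 = €58,635 is subject to coinsurance.
Coinsurance: €58,635 × 20% = €11,727.
Patient responsibility before any cap: €650 + €11,727 = €12,377.
Adding €12,377 to the €100 already spent would give €12,477, which exceeds the €3,500 cap; the patient pays just €3,500 − €100 = €3,400.
Insurer pays the balance: €59,285 − €3,400 = €55,885.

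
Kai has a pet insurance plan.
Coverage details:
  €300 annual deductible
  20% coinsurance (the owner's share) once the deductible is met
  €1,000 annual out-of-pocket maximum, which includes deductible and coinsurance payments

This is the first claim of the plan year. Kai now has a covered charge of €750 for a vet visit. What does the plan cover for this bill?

€360

Nothing has been paid toward the €300 deductible, so the first €300 of this charge is applied there.
The remaining €450 (= €750 − €300) moves to coinsurance.
20% of €450 = €90 falls to the owner.
So the owner owes €300 + €90 = €390 before any cap.
Year-to-date out-of-pocket becomes €0 + €390 = €390, still under the €1,000 maximum, so no cap applies.
The insurer covers the remainder: €750 − €390 = €360.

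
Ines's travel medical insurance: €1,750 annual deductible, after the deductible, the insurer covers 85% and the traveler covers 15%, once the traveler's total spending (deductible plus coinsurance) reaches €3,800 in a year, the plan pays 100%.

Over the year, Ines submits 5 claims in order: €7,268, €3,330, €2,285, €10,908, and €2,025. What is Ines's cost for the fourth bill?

€380.05

#1 (€7,268): €1,750 to deductible, leaving €5,518; traveler's 15% is €827.70. Cost to traveler: €2,577.70. OOP to date €2,577.70.
#2 (€3,330): deductible already satisfied, so traveler's share is 15% × €3,330 = €499.50. Traveler pays €499.50; OOP now €3,077.20.
#3 (€2,285): deductible already satisfied, so traveler's share is 15% × €2,285 = €342.75. Cost to traveler: €342.75. OOP to date €3,419.95.
#4 (€10,908): 15% coinsurance on €10,908 = €1,636.20. Adding that to €3,419.95 gives €5,056.15, past the €3,800 cap; traveler pays only €3,800 − €3,419.95 = €380.05.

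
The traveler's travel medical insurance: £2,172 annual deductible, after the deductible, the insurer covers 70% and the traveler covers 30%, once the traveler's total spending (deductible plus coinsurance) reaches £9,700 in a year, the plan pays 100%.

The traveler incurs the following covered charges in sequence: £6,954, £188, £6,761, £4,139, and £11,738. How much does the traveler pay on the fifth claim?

£2,767

Claim 1 (£6,954): £2,172 to deductible, leaving £4,782; coinsurance £4,782 × 30% = £1,434.60. Traveler owes £3,606.60 (running OOP £3,606.60).
Claim 2 (£188): 30% coinsurance on £188 = £56.40. Traveler pays £56.40; OOP now £3,663.
Claim 3 (£6,761): deductible already satisfied, so traveler's share is 30% × £6,761 = £2,028.30. Cost to traveler: £2,028.30. OOP to date £5,691.30.
Claim 4 (£4,139): deductible met; 30% of £4,139 = £1,241.70. Cost to traveler: £1,241.70. OOP to date £6,933.
Claim 5 (£11,738): deductible already satisfied, so traveler's share is 30% × £11,738 = £3,521.40. Adding that to £6,933 gives £10,454.40, past the £9,700 cap; traveler pays only £9,700 − £6,933 = £2,767.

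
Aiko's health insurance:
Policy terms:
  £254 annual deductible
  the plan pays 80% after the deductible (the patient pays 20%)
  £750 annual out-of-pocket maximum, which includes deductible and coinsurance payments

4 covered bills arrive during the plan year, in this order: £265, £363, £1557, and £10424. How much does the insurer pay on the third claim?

Claim 1 — £265: £254 to deductible, leaving £11; coinsurance £11 × 20% = £2.20. Patient pays £256.20; OOP now £256.20. Plan pays £265 − £256.20 = £8.80.
Claim 2 — £363: deductible met; 20% of £363 = £72.60. Patient pays £72.60; OOP now £328.80. Plan pays £363 − £72.60 = £290.40.
Claim 3 — £1557: 20% coinsurance on £1557 = £311.40. Patient owes £311.40 (running OOP £640.20). Plan pays £1557 − £311.40 = £1245.60.

£1245.60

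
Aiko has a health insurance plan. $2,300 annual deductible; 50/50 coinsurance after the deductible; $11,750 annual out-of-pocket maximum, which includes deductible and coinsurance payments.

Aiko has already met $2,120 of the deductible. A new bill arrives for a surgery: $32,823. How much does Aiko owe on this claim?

$2,120 of the $2,300 deductible is already met, leaving $180.
The remaining $32,643 (= $32,823 − $180) moves to coinsurance.
Coinsurance: $32,643 × 50% = $16,321.50.
That puts the patient's cost at $180 + $16,321.50 = $16,501.50 before any cap.
Year-to-date out-of-pocket would reach $2,120 + $16,501.50 = $18,621.50, above the $11,750 maximum, so the patient pays only $11,750 − $2,120 = $9,630.

$9,630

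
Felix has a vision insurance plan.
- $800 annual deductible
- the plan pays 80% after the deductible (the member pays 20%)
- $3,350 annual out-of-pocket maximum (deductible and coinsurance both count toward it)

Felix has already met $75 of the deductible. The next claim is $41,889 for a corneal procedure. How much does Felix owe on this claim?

$3,275

Deductible still to meet: $800 − $75 = $725.
The remaining $41,164 (= $41,889 − $725) moves to coinsurance.
Coinsurance: $41,164 × 20% = $8,232.80.
So the member owes $725 + $8,232.80 = $8,957.80 before any cap.
That would bring total out-of-pocket to $9,032.80, past the $3,350 cap. The member is capped at $3,350 − $75 = $3,275 on this claim.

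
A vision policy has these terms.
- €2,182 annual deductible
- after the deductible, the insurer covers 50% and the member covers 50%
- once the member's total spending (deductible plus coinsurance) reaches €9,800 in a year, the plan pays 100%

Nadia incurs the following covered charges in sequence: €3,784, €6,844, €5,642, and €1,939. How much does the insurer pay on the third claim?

€2,821

Bill 1, €3,784: deductible takes €2,182, €1,602 remains; coinsurance €1,602 × 50% = €801. Member pays €2,983; OOP now €2,983. Insurer: €3,784 − €2,983 = €801.
Bill 2, €6,844: 50% coinsurance on €6,844 = €3,422. Member owes €3,422 (running OOP €6,405). Insurer: €6,844 − €3,422 = €3,422.
Bill 3, €5,642: deductible already satisfied, so member's share is 50% × €5,642 = €2,821. Cost to member: €2,821. OOP to date €9,226. Plan pays €5,642 − €2,821 = €2,821.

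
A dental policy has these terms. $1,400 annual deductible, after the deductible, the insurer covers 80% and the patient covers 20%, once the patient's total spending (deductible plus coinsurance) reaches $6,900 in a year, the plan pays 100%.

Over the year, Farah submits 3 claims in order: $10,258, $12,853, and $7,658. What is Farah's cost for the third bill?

$1,157.80

#1 ($10,258): $1,400 finishes the deductible; $8,858 goes to coinsurance; coinsurance $8,858 × 20% = $1,771.60. Patient owes $3,171.60 (running OOP $3,171.60).
#2 ($12,853): 20% coinsurance on $12,853 = $2,570.60. Patient pays $2,570.60; OOP now $5,742.20.
#3 ($7,658): deductible met; 20% of $7,658 = $1,531.60. That would push OOP to $7,273.80, over the $6,900 cap, so patient pays $6,900 − $5,742.20 = $1,157.80.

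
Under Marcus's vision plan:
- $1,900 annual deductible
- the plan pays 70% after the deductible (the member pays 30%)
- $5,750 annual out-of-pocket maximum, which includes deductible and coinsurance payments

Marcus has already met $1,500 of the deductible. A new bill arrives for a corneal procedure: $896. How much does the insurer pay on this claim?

Remaining deductible: $1,900 − $1,500 = $400.
The remaining $496 (= $896 − $400) moves to coinsurance.
Member's 30% share of $496 is $148.80.
Member responsibility before any cap: $400 + $148.80 = $548.80.
Year-to-date out-of-pocket becomes $1,500 + $548.80 = $2,048.80, still under the $5,750 maximum, so no cap applies.
The insurer covers the remainder: $896 − $548.80 = $347.20.

$347.20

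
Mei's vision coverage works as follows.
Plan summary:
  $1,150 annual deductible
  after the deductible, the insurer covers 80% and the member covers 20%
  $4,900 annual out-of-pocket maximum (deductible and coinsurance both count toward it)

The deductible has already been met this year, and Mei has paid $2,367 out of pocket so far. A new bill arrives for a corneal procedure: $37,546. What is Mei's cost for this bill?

$2,533

With the deductible met, the entire $37,546 is subject to coinsurance.
Coinsurance: $37,546 × 20% = $7,509.20.
Year-to-date out-of-pocket would reach $2,367 + $7,509.20 = $9,876.20, above the $4,900 maximum, so the member pays only $4,900 − $2,367 = $2,533.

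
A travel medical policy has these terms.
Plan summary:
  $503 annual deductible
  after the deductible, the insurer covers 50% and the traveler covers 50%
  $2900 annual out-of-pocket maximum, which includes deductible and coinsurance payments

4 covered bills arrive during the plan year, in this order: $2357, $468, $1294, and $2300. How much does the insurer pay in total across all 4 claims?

Claim 1 ($2357): $503 to deductible, leaving $1854; 50% of $1854 = $927. Cost to traveler: $1430. OOP to date $1430. Insurer: $2357 − $1430 = $927.
Claim 2 ($468): deductible already satisfied, so traveler's share is 50% × $468 = $234. Traveler owes $234 (running OOP $1664). Insurer: $468 − $234 = $234.
Claim 3 ($1294): 50% coinsurance on $1294 = $647. Traveler owes $647 (running OOP $2311). Plan pays $1294 − $647 = $647.
Claim 4 ($2300): 50% coinsurance on $2300 = $1150. That would push OOP to $3461, over the $2900 cap, so traveler pays $2900 − $2311 = $589. Insurer: $2300 − $589 = $1711.
Insurer total: $927 + $234 + $647 + $1711 = $3519.

$3519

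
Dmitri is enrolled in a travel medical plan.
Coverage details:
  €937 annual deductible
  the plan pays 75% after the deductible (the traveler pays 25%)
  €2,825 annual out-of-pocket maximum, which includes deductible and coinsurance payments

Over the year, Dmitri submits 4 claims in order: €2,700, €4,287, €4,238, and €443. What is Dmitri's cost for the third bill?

€375.50

Claim 1 — €2,700: deductible takes €937, €1,763 remains; 25% of €1,763 = €440.75. Traveler pays €1,377.75; OOP now €1,377.75.
Claim 2 — €4,287: deductible met; 25% of €4,287 = €1,071.75. Cost to traveler: €1,071.75. OOP to date €2,449.50.
Claim 3 — €4,238: 25% coinsurance on €4,238 = €1,059.50. That would push OOP to €3,509, over the €2,825 cap, so traveler pays €2,825 − €2,449.50 = €375.50.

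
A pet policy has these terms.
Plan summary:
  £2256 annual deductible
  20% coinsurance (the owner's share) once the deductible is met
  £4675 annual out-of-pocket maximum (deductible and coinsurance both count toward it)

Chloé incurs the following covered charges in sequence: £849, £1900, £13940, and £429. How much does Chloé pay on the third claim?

Claim 1 — £849: all of it applies to the deductible. Owner pays £849; OOP now £849.
Claim 2 — £1900: £1407 finishes the deductible; £493 goes to coinsurance; owner's 20% is £98.60. Owner pays £1505.60; OOP now £2354.60.
Claim 3 — £13940: deductible met; 20% of £13940 = £2788. Adding that to £2354.60 gives £5142.60, past the £4675 cap; owner pays only £4675 − £2354.60 = £2320.40.

£2320.40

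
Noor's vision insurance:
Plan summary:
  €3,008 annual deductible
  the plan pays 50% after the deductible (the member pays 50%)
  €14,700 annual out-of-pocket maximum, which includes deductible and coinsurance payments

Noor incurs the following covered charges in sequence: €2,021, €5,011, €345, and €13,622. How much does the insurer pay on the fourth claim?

Bill 1, €2,021: fully absorbed by the deductible. Cost to member: €2,021. OOP to date €2,021. Plan pays €2,021 − €2,021 = €0.
Bill 2, €5,011: €987 to deductible, leaving €4,024; member's 50% is €2,012. Member owes €2,999 (running OOP €5,020). Plan pays €5,011 − €2,999 = €2,012.
Bill 3, €345: deductible met; 50% of €345 = €172.50. Member owes €172.50 (running OOP €5,192.50). Plan pays €345 − €172.50 = €172.50.
Bill 4, €13,622: deductible met; 50% of €13,622 = €6,811. Member owes €6,811 (running OOP €12,003.50). Insurer: €13,622 − €6,811 = €6,811.

€6,811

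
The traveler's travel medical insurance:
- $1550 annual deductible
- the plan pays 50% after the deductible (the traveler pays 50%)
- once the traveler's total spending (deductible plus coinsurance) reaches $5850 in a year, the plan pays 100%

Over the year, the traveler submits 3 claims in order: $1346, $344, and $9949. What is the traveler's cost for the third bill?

Claim 1 ($1346): all of it applies to the deductible. Traveler pays $1346; OOP now $1346.
Claim 2 ($344): $204 to deductible, leaving $140; traveler's 50% is $70. Traveler pays $274; OOP now $1620.
Claim 3 ($9949): deductible met; 50% of $9949 = $4974.50. That would push OOP to $6594.50, over the $5850 cap, so traveler pays $5850 − $1620 = $4230.

$4230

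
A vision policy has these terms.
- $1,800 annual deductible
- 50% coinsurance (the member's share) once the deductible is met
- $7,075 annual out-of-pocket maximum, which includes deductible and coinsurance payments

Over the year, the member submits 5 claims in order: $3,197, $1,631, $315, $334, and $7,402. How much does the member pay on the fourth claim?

$167

Bill 1, $3,197: deductible takes $1,800, $1,397 remains; member's 50% is $698.50. Cost to member: $2,498.50. OOP to date $2,498.50.
Bill 2, $1,631: deductible already satisfied, so member's share is 50% × $1,631 = $815.50. Cost to member: $815.50. OOP to date $3,314.
Bill 3, $315: deductible met; 50% of $315 = $157.50. Member owes $157.50 (running OOP $3,471.50).
Bill 4, $334: deductible met; 50% of $334 = $167. Cost to member: $167. OOP to date $3,638.50.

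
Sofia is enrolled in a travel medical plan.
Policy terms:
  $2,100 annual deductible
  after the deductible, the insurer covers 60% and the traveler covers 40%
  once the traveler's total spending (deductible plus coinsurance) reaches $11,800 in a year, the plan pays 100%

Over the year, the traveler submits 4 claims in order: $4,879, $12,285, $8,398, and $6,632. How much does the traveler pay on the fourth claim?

$315.20

Claim 1 ($4,879): $2,100 to deductible, leaving $2,779; 40% of $2,779 = $1,111.60. Cost to traveler: $3,211.60. OOP to date $3,211.60.
Claim 2 ($12,285): deductible already satisfied, so traveler's share is 40% × $12,285 = $4,914. Traveler pays $4,914; OOP now $8,125.60.
Claim 3 ($8,398): deductible met; 40% of $8,398 = $3,359.20. Traveler pays $3,359.20; OOP now $11,484.80.
Claim 4 ($6,632): deductible already satisfied, so traveler's share is 40% × $6,632 = $2,652.80. OOP would hit $14,137.60 > $11,800, so the cap limits the traveler to $11,800 − $11,484.80 = $315.20.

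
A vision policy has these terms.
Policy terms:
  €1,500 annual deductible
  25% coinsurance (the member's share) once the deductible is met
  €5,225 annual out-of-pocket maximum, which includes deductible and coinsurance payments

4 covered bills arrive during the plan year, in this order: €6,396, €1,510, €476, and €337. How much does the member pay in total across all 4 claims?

#1 (€6,396): €1,500 to deductible, leaving €4,896; 25% of €4,896 = €1,224. Cost to member: €2,724. OOP to date €2,724.
#2 (€1,510): deductible met; 25% of €1,510 = €377.50. Cost to member: €377.50. OOP to date €3,101.50.
#3 (€476): 25% coinsurance on €476 = €119. Cost to member: €119. OOP to date €3,220.50.
#4 (€337): deductible met; 25% of €337 = €84.25. Member owes €84.25 (running OOP €3,304.75).
Summing the member's payments: €2,724 + €377.50 + €119 + €84.25 = €3,304.75.

€3,304.75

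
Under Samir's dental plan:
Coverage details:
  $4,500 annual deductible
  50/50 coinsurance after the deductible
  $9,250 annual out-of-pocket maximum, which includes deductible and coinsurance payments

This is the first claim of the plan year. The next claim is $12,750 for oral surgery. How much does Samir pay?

The full $4,500 deductible is still open; $4,500 of this bill applies to it.
After the $4,500 deductible portion, $12,750 − $4,500 = $8,250 is subject to coinsurance.
Coinsurance: $8,250 × 50% = $4,125.
Patient responsibility before any cap: $4,500 + $4,125 = $8,625.
Year-to-date out-of-pocket becomes $0 + $8,625 = $8,625, still under the $9,250 maximum, so no cap applies.

$8,625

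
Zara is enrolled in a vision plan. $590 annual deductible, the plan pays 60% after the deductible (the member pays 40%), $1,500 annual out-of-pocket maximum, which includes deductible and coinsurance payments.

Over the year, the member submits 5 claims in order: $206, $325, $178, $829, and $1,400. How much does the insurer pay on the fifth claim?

$869.20

Claim 1 ($206): fully absorbed by the deductible. Cost to member: $206. OOP to date $206. Insurer: $206 − $206 = $0.
Claim 2 ($325): fully absorbed by the deductible. Cost to member: $325. OOP to date $531. Insurer: $325 − $325 = $0.
Claim 3 ($178): $59 finishes the deductible; $119 goes to coinsurance; 40% of $119 = $47.60. Cost to member: $106.60. OOP to date $637.60. Insurer: $178 − $106.60 = $71.40.
Claim 4 ($829): deductible met; 40% of $829 = $331.60. Cost to member: $331.60. OOP to date $969.20. Insurer: $829 − $331.60 = $497.40.
Claim 5 ($1,400): deductible already satisfied, so member's share is 40% × $1,400 = $560. OOP would hit $1,529.20 > $1,500, so the cap limits the member to $1,500 − $969.20 = $530.80. Insurer: $1,400 − $530.80 = $869.20.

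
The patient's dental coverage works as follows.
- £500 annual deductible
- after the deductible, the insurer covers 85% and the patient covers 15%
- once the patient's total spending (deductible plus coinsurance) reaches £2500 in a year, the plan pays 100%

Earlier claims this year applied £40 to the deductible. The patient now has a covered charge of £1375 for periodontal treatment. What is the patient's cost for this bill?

Remaining deductible: £500 − £40 = £460.
That leaves £1375 − £460 = £915 for coinsurance.
Coinsurance: £915 × 15% = £137.25.
So the patient owes £460 + £137.25 = £597.25 before any cap.
Year-to-date out-of-pocket becomes £40 + £597.25 = £637.25, still under the £2500 maximum, so no cap applies.

£597.25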